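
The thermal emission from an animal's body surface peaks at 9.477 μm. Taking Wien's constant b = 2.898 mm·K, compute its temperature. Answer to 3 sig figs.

Wien's law gives T = b/λ_max = (2.898×10⁻³ m·K)/(9.477×10⁻⁶ m) = 306 K.

T ≈ 306 K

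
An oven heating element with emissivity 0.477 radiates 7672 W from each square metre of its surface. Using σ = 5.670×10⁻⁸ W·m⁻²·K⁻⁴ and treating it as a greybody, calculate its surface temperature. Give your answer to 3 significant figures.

T ≈ 730 K

I = εσT⁴, so T = (I/εσ)^(1/4) = (7672/(0.477×5.670×10⁻⁸))^(1/4) = 730 K.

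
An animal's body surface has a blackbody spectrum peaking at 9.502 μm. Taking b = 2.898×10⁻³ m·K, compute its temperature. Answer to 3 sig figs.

T ≈ 305 K

Wien's law gives T = b/λ_max = (2.898×10⁻³ m·K)/(9.502×10⁻⁶ m) = 305 K.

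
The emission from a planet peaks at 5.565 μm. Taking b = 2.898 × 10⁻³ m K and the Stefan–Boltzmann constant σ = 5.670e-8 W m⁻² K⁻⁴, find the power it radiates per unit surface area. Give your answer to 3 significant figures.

Wien's law: T = b/λ_max = 2.898×10⁻³/5.565×10⁻⁶ = 520.755 K.
Then I = σT⁴ = 5.670×10⁻⁸×(520.755)⁴ = 4.17×10³ W/m².

I ≈ 4.17×10³ W/m²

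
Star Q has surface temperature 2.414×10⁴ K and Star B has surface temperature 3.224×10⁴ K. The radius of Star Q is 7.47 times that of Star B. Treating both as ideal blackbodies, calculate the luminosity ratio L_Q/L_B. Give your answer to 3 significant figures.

L_Q/L_B ≈ 17.5

L ∝ R²T⁴, so L_Q/L_B = (R_Q/R_B)²(T_Q/T_B)⁴ = (7.47)² × (2.414×10⁴/3.224×10⁴)⁴ = 55.8009 × 0.314318 = 17.5.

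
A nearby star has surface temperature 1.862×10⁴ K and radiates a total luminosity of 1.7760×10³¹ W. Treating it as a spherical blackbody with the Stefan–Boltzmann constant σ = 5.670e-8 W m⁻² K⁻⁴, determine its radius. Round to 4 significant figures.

L = 4πR²σT⁴ ⇒ R = √(L/(4πσT⁴)).
σT⁴ = 6.81556×10⁹ W/m², so R = √(1.7760×10³¹/(4π×6.81556×10⁹)) = 1.440×10¹⁰ m.

R ≈ 1.440×10¹⁰ m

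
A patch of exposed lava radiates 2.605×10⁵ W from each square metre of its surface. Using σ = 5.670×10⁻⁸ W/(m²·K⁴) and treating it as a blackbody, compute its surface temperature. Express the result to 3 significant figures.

I = σT⁴, so T = (I/σ)^(1/4) = (2.605×10⁵/(5.670×10⁻⁸))^(1/4) = 1.46×10³ K.

T ≈ 1.46×10³ K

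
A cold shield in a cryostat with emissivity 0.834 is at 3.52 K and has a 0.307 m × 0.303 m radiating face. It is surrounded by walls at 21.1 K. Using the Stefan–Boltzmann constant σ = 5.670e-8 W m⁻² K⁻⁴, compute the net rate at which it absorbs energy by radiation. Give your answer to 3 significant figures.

Net gain ≈ 8.71×10⁻⁴ W

Area A = 0.307 × 0.303 = 0.093021 m².
Net radiated power P_net = εσA(T⁴ − T₀⁴) = 0.834×5.670×10⁻⁸×0.093021×(3.52⁴ − 21.1⁴).
T⁴ − T₀⁴ = 153.522 − 1.98212×10⁵ = -1.98058×10⁵ K⁴, so P_net = -8.71×10⁻⁴ W — negative, meaning a net gain of 8.71×10⁻⁴ W.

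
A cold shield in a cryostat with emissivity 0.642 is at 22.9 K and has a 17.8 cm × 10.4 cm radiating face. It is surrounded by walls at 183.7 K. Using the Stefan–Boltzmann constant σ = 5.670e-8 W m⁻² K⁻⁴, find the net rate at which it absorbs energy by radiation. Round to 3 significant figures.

Area A = 0.178 × 0.104 = 0.018512 m².
Net radiated power P_net = εσA(T⁴ − T₀⁴) = 0.642×5.670×10⁻⁸×0.018512×(22.9⁴ − 183.7⁴).
T⁴ − T₀⁴ = 2.75006×10⁵ − 1.13877×10⁹ = -1.13849×10⁹ K⁴, so P_net = -0.767 W — negative, meaning a net gain of 0.767 W.

Net gain ≈ 0.767 W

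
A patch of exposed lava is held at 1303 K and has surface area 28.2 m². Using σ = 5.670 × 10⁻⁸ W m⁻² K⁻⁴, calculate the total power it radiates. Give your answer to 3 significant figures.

Area A = 28.2 m².
P = σAT⁴ = 5.670×10⁻⁸ × 28.2 × (1303)⁴ = 4.61×10⁶ W.

P ≈ 4.61×10⁶ W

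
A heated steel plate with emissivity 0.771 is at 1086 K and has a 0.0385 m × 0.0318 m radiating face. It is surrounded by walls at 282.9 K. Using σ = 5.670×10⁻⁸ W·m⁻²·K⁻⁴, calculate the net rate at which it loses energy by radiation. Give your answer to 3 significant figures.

Net loss ≈ 74.1 W

Area A = 0.0385 × 0.0318 = 1.2243×10⁻³ m².
Net radiated power P_net = εσA(T⁴ − T₀⁴) = 0.771×5.670×10⁻⁸×1.2243×10⁻³×(1086⁴ − 282.9⁴).
T⁴ − T₀⁴ = 1.39097×10¹² − 6.40519×10⁹ = 1.38456×10¹² K⁴, so P_net = 74.1 W.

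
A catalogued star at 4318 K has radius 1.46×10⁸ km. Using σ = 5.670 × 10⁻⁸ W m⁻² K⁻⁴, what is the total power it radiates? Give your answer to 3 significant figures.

Surface area A = 4πR² = 4π(1.46×10¹¹ m)² = 2.67865×10²³ m².
P = σAT⁴ = 5.670×10⁻⁸ × 2.67865×10²³ × (4318)⁴ = 5.28×10³⁰ W.

P ≈ 5.28×10³⁰ W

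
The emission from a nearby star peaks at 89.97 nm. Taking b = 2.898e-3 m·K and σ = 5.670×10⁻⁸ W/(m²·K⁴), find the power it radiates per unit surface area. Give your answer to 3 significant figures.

I ≈ 6.10×10¹⁰ W/m²

Wien's law: T = b/λ_max = 2.898×10⁻³/8.997×10⁻⁸ = 32210.7 K.
Then I = σT⁴ = 5.670×10⁻⁸×(32210.7)⁴ = 6.10×10¹⁰ W/m².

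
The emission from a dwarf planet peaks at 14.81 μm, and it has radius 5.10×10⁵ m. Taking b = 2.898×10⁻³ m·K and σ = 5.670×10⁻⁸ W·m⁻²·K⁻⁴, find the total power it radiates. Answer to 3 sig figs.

P ≈ 2.72×10¹⁴ W

Wien's law: T = b/λ_max = 2.898×10⁻³/1.481×10⁻⁵ = 195.679 K.
Surface area A = 4πR² = 4π(5.10×10⁵ m)² = 3.26851×10¹² m².
Then P = σAT⁴ = 5.670×10⁻⁸×3.26851×10¹²×(195.679)⁴ = 2.72×10¹⁴ W.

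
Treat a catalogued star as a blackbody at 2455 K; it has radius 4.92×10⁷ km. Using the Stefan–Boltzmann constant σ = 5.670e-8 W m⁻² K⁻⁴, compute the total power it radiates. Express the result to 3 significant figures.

Surface area A = 4πR² = 4π(4.92×10¹⁰ m)² = 3.04187×10²² m².
P = σAT⁴ = 5.670×10⁻⁸ × 3.04187×10²² × (2455)⁴ = 6.27×10²⁸ W.

P ≈ 6.27×10²⁸ W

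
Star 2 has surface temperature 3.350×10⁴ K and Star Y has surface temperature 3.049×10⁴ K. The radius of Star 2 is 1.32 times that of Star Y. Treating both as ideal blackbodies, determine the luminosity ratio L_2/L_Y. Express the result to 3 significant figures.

L ∝ R²T⁴, so L_2/L_Y = (R_2/R_Y)²(T_2/T_Y)⁴ = (1.32)² × (3.350×10⁴/3.049×10⁴)⁴ = 1.7424 × 1.45730 = 2.54.

L_2/L_Y ≈ 2.54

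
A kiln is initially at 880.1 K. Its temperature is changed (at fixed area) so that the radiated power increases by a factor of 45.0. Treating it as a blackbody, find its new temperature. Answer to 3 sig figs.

T₂ ≈ 2.28×10³ K

P ∝ T⁴, so T₂/T₁ = (P₂/P₁)^(1/4) = (45.0)^(1/4) = 2.59002.
T₂ = 880.1 × 2.59002 = 2.28×10³ K.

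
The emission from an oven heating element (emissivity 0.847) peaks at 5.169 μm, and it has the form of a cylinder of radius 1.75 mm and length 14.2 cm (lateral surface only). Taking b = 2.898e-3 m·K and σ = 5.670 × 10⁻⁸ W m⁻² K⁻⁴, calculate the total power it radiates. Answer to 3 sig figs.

P ≈ 7.41 W

Wien's law: T = b/λ_max = 2.898×10⁻³/5.169×10⁻⁶ = 560.650 K.
Lateral area A = 2πrL = 2π×1.75×10⁻³×0.142 = 1.56137×10⁻³ m².
Then P = εσAT⁴ = 0.847×5.670×10⁻⁸×1.56137×10⁻³×(560.650)⁴ = 7.41 W.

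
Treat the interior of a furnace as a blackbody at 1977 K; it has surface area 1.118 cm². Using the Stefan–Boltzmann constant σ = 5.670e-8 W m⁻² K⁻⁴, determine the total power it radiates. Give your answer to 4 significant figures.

Area A = 1.118 cm² = 1.118×10⁻⁴ m².
P = σAT⁴ = 5.670×10⁻⁸ × 1.118×10⁻⁴ × (1977)⁴ = 96.84 W.

P ≈ 96.84 W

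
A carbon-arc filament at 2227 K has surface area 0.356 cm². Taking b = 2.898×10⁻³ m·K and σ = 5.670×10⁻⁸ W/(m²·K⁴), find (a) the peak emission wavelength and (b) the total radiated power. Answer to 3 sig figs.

λ_max ≈ 1.30 μm; P ≈ 49.6 W

(a) λ_max = b/T = 2.898×10⁻³/2227 = 1.301×10⁻⁶ m = 1.30 μm.
Area A = 0.356 cm² = 3.56×10⁻⁵ m².
(b) P = σAT⁴ = 5.670×10⁻⁸×3.56×10⁻⁵×(2227)⁴ = 49.6 W.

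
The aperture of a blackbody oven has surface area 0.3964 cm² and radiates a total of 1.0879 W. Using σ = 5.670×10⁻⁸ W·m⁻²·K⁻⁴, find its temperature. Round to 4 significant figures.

Area A = 0.3964 cm² = 3.964×10⁻⁵ m².
P = σAT⁴ ⇒ T = (P/(σA))^(1/4) = (1.0879/(5.670×10⁻⁸×3.964×10⁻⁵))^(1/4) = 834.1 K.

T ≈ 834.1 K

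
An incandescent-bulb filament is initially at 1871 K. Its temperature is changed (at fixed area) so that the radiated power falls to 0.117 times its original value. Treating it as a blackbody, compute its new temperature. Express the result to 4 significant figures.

T₂ ≈ 1094 K

P ∝ T⁴, so T₂/T₁ = (P₂/P₁)^(1/4) = (0.117)^(1/4) = 0.584853.
T₂ = 1871 × 0.584853 = 1094 K.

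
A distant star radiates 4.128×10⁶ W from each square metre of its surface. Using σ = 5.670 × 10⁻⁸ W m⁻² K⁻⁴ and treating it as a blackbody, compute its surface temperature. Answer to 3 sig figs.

T ≈ 2.92×10³ K

I = σT⁴, so T = (I/σ)^(1/4) = (4.128×10⁶/(5.670×10⁻⁸))^(1/4) = 2.92×10³ K.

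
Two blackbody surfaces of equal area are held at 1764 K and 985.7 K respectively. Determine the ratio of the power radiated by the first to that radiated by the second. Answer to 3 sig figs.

With equal areas, P₁/P₂ = (T₁/T₂)⁴ = (1764/985.7)⁴ = 10.3.

P₁/P₂ ≈ 10.3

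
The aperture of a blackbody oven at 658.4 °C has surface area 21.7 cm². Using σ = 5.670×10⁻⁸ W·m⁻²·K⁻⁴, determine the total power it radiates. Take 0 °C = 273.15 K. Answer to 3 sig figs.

T = 658.4 °C + 273.15 = 931.55 K.
Area A = 21.7 cm² = 2.17×10⁻³ m².
P = σAT⁴ = 5.670×10⁻⁸ × 2.17×10⁻³ × (931.55)⁴ = 92.7 W.

P ≈ 92.7 W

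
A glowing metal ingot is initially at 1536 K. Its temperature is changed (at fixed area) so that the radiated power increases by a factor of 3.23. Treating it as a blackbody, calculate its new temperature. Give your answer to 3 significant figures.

P ∝ T⁴, so T₂/T₁ = (P₂/P₁)^(1/4) = (3.23)^(1/4) = 1.34060.
T₂ = 1536 × 1.34060 = 2.06×10³ K.

T₂ ≈ 2.06×10³ K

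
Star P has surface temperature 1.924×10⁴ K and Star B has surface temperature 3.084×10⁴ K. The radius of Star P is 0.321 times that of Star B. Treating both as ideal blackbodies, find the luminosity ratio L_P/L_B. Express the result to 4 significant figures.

L_P/L_B ≈ 0.01561

L ∝ R²T⁴, so L_P/L_B = (R_P/R_B)²(T_P/T_B)⁴ = (0.321)² × (1.924×10⁴/3.084×10⁴)⁴ = 0.103041 × 0.151483 = 0.01561.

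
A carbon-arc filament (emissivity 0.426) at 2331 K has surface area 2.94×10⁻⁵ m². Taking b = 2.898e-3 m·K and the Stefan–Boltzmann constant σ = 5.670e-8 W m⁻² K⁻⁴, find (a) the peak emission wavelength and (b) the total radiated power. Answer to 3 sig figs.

λ_max ≈ 1.24×10³ nm; P ≈ 21.0 W

(a) λ_max = b/T = 2.898×10⁻³/2331 = 1.243×10⁻⁶ m = 1.24×10³ nm.
Area A = 2.94×10⁻⁵ m².
(b) P = εσAT⁴ = 0.426×5.670×10⁻⁸×2.94×10⁻⁵×(2331)⁴ = 21.0 W.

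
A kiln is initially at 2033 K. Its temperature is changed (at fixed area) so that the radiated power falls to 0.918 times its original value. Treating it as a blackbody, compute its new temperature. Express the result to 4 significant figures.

T₂ ≈ 1990 K

P ∝ T⁴, so T₂/T₁ = (P₂/P₁)^(1/4) = (0.918)^(1/4) = 0.978838.
T₂ = 2033 × 0.978838 = 1990 K.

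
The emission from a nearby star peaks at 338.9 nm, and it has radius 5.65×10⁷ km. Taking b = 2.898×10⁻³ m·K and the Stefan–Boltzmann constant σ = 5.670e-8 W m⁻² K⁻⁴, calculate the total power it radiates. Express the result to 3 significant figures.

P ≈ 1.22×10³¹ W

Wien's law: T = b/λ_max = 2.898×10⁻³/3.389×10⁻⁷ = 8551.20 K.
Surface area A = 4πR² = 4π(5.65×10¹⁰ m)² = 4.01150×10²² m².
Then P = σAT⁴ = 5.670×10⁻⁸×4.01150×10²²×(8551.20)⁴ = 1.22×10³¹ W.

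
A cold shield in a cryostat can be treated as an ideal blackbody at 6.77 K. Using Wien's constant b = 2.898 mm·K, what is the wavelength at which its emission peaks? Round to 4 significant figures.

Wien's displacement law: λ_max = b/T = (2.898×10⁻³ m·K)/(6.77 K) = 4.2806×10⁻⁴ m.
That is 4.281×10⁻⁴ m, in the infrared range.

λ_max ≈ 4.281×10⁻⁴ m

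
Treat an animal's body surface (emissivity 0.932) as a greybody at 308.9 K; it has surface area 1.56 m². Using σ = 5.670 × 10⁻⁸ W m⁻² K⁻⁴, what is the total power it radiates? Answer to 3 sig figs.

Area A = 1.56 m².
P = εσAT⁴ = 0.932 × 5.670×10⁻⁸ × 1.56 × (308.9)⁴ = 751 W.

P ≈ 751 W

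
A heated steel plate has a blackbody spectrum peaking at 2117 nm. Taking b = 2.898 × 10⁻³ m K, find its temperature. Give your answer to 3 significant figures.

Wien's law gives T = b/λ_max = (2.898×10⁻³ m·K)/(2.117×10⁻⁶ m) = 1.37×10³ K.

T ≈ 1.37×10³ K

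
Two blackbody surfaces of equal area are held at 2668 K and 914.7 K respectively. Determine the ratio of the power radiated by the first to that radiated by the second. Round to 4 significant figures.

With equal areas, P₁/P₂ = (T₁/T₂)⁴ = (2668/914.7)⁴ = 72.38.

P₁/P₂ ≈ 72.38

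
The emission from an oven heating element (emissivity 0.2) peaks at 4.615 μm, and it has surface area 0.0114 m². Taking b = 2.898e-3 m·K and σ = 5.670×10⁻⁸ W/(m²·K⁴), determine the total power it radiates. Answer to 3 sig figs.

Wien's law: T = b/λ_max = 2.898×10⁻³/4.615×10⁻⁶ = 627.952 K.
Area A = 0.0114 m².
Then P = εσAT⁴ = 0.2×5.670×10⁻⁸×0.0114×(627.952)⁴ = 20.1 W.

P ≈ 20.1 W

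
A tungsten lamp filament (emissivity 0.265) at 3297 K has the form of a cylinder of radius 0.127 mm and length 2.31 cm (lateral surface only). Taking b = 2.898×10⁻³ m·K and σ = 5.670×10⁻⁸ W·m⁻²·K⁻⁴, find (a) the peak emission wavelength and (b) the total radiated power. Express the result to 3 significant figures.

(a) λ_max = b/T = 2.898×10⁻³/3297 = 8.790×10⁻⁷ m = 0.879 μm.
Lateral area A = 2πrL = 2π×1.27×10⁻⁴×0.0231 = 1.84330×10⁻⁵ m².
(b) P = εσAT⁴ = 0.265×5.670×10⁻⁸×1.84330×10⁻⁵×(3297)⁴ = 32.7 W.

λ_max ≈ 0.879 μm; P ≈ 32.7 W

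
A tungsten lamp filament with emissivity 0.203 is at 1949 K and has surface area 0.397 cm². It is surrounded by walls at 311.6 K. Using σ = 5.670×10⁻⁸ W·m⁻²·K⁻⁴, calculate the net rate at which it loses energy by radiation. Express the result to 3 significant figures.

Net loss ≈ 6.59 W

Area A = 0.397 cm² = 3.97×10⁻⁵ m².
Net radiated power P_net = εσA(T⁴ − T₀⁴) = 0.203×5.670×10⁻⁸×3.97×10⁻⁵×(1949⁴ − 311.6⁴).
T⁴ − T₀⁴ = 1.44294×10¹³ − 9.42735×10⁹ = 1.44200×10¹³ K⁴, so P_net = 6.59 W.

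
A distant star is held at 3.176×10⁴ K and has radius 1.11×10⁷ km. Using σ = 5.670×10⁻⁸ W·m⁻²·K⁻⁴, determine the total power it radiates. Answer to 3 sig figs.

P ≈ 8.93×10³¹ W

Surface area A = 4πR² = 4π(1.11×10¹⁰ m)² = 1.54830×10²¹ m².
P = σAT⁴ = 5.670×10⁻⁸ × 1.54830×10²¹ × (3.176×10⁴)⁴ = 8.93×10³¹ W.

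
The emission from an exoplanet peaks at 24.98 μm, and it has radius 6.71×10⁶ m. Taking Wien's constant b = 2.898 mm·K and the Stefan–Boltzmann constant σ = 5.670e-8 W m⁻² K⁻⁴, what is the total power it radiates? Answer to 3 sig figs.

P ≈ 5.81×10¹⁵ W

Wien's law: T = b/λ_max = 2.898×10⁻³/2.498×10⁻⁵ = 116.013 K.
Surface area A = 4πR² = 4π(6.71×10⁶ m)² = 5.65790×10¹⁴ m².
Then P = σAT⁴ = 5.670×10⁻⁸×5.65790×10¹⁴×(116.013)⁴ = 5.81×10¹⁵ W.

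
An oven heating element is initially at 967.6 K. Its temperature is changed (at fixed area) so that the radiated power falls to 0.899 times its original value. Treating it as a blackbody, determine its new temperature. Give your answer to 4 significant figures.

T₂ ≈ 942.2 K

P ∝ T⁴, so T₂/T₁ = (P₂/P₁)^(1/4) = (0.899)^(1/4) = 0.973733.
T₂ = 967.6 × 0.973733 = 942.2 K.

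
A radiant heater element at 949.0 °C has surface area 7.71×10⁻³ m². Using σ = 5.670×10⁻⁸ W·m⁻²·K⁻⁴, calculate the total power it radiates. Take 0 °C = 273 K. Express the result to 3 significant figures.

T = 949.0 °C + 273 = 1222.0 K.
Area A = 7.71×10⁻³ m².
P = σAT⁴ = 5.670×10⁻⁸ × 7.71×10⁻³ × (1222.0)⁴ = 975 W.

P ≈ 975 W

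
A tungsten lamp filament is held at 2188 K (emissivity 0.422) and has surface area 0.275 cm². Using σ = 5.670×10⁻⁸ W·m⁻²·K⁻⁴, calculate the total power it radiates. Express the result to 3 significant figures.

P ≈ 15.1 W

Area A = 0.275 cm² = 2.75×10⁻⁵ m².
P = εσAT⁴ = 0.422 × 5.670×10⁻⁸ × 2.75×10⁻⁵ × (2188)⁴ = 15.1 W.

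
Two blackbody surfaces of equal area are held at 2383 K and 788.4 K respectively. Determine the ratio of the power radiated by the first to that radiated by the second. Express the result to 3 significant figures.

With equal areas, P₁/P₂ = (T₁/T₂)⁴ = (2383/788.4)⁴ = 83.5.

P₁/P₂ ≈ 83.5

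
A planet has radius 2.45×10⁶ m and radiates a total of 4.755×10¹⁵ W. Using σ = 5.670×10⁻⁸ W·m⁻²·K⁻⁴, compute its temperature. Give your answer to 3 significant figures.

T ≈ 183 K

Surface area A = 4πR² = 4π(2.45×10⁶ m)² = 7.54296×10¹³ m².
P = σAT⁴ ⇒ T = (P/(σA))^(1/4) = (4.755×10¹⁵/(5.670×10⁻⁸×7.54296×10¹³))^(1/4) = 183 K.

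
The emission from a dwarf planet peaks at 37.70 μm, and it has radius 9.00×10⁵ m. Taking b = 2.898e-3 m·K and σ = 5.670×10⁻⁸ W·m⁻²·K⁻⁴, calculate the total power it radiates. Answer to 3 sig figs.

P ≈ 2.02×10¹³ W

Wien's law: T = b/λ_max = 2.898×10⁻³/3.770×10⁻⁵ = 76.8700 K.
Surface area A = 4πR² = 4π(9.00×10⁵ m)² = 1.01788×10¹³ m².
Then P = σAT⁴ = 5.670×10⁻⁸×1.01788×10¹³×(76.8700)⁴ = 2.02×10¹³ W.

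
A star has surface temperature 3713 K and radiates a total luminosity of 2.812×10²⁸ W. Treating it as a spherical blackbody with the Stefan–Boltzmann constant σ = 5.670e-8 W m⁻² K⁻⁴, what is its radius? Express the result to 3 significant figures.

R ≈ 1.44×10¹⁰ m

L = 4πR²σT⁴ ⇒ R = √(L/(4πσT⁴)).
σT⁴ = 1.07766×10⁷ W/m², so R = √(2.812×10²⁸/(4π×1.07766×10⁷)) = 1.44×10¹⁰ m.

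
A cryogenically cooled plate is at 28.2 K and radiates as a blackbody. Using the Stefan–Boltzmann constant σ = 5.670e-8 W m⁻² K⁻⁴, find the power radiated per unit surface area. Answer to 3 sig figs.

Stefan–Boltzmann: I = σT⁴ = 5.670×10⁻⁸ × (28.2)⁴ = 0.0359 W/m².

I ≈ 0.0359 W/m²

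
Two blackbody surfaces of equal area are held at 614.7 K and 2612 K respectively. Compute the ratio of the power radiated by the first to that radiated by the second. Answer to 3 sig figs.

P₁/P₂ ≈ 3.07×10⁻³

With equal areas, P₁/P₂ = (T₁/T₂)⁴ = (614.7/2612)⁴ = 3.07×10⁻³.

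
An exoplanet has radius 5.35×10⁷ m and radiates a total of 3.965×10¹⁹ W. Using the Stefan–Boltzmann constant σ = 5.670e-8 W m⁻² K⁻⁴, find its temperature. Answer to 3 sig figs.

Surface area A = 4πR² = 4π(5.35×10⁷ m)² = 3.59681×10¹⁶ m².
P = σAT⁴ ⇒ T = (P/(σA))^(1/4) = (3.965×10¹⁹/(5.670×10⁻⁸×3.59681×10¹⁶))^(1/4) = 373 K.

T ≈ 373 K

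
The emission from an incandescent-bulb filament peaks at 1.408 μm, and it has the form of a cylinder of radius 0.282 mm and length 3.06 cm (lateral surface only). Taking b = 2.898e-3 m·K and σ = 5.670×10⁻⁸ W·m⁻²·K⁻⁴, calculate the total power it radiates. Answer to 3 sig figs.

P ≈ 55.2 W

Wien's law: T = b/λ_max = 2.898×10⁻³/1.408×10⁻⁶ = 2058.24 K.
Lateral area A = 2πrL = 2π×2.82×10⁻⁴×0.0306 = 5.42189×10⁻⁵ m².
Then P = σAT⁴ = 5.670×10⁻⁸×5.42189×10⁻⁵×(2058.24)⁴ = 55.2 W.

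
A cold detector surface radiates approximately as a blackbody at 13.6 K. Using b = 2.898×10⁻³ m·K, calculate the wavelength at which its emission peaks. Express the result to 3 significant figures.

λ_max ≈ 0.213 mm

Wien's displacement law: λ_max = b/T = (2.898×10⁻³ m·K)/(13.6 K) = 2.131×10⁻⁴ m.
That is 0.213 mm, in the infrared range.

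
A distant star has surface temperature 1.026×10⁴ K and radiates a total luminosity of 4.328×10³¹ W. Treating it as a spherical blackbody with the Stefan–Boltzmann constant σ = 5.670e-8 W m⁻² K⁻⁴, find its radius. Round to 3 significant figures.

L = 4πR²σT⁴ ⇒ R = √(L/(4πσT⁴)).
σT⁴ = 6.28308×10⁸ W/m², so R = √(4.328×10³¹/(4π×6.28308×10⁸)) = 7.40×10¹⁰ m.

R ≈ 7.40×10¹⁰ m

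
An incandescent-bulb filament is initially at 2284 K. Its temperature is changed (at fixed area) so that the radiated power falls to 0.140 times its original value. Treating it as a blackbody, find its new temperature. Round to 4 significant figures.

P ∝ T⁴, so T₂/T₁ = (P₂/P₁)^(1/4) = (0.140)^(1/4) = 0.611691.
T₂ = 2284 × 0.611691 = 1397 K.

T₂ ≈ 1397 K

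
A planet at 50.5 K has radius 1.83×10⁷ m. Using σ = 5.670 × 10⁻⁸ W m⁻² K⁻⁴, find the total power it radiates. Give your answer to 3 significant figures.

P ≈ 1.55×10¹⁵ W

Surface area A = 4πR² = 4π(1.83×10⁷ m)² = 4.20835×10¹⁵ m².
P = σAT⁴ = 5.670×10⁻⁸ × 4.20835×10¹⁵ × (50.5)⁴ = 1.55×10¹⁵ W.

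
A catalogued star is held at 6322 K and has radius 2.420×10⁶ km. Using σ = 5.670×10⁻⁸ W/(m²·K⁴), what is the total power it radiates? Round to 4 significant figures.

Surface area A = 4πR² = 4π(2.420×10⁹ m)² = 7.35937×10¹⁹ m².
P = σAT⁴ = 5.670×10⁻⁸ × 7.35937×10¹⁹ × (6322)⁴ = 6.666×10²⁷ W.

P ≈ 6.666×10²⁷ W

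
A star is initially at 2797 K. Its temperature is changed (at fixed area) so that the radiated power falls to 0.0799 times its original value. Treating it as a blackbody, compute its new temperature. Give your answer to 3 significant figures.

T₂ ≈ 1.49×10³ K

P ∝ T⁴, so T₂/T₁ = (P₂/P₁)^(1/4) = (0.0799)^(1/4) = 0.531663.
T₂ = 2797 × 0.531663 = 1.49×10³ K.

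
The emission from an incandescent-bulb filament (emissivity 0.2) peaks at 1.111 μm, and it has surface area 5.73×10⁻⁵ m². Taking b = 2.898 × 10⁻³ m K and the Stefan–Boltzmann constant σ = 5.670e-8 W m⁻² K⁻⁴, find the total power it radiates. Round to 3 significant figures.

Wien's law: T = b/λ_max = 2.898×10⁻³/1.111×10⁻⁶ = 2608.46 K.
Area A = 5.73×10⁻⁵ m².
Then P = εσAT⁴ = 0.2×5.670×10⁻⁸×5.73×10⁻⁵×(2608.46)⁴ = 30.1 W.

P ≈ 30.1 W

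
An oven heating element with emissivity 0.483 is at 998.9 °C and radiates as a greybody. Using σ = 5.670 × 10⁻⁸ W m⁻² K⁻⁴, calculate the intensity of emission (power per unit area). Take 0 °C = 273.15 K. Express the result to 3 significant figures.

T = 998.9 °C + 273.15 = 1272.05 K.
Stefan–Boltzmann: I = εσT⁴ = 0.483 × 5.670×10⁻⁸ × (1272.05)⁴ = 7.17×10⁴ W/m².

I ≈ 7.17×10⁴ W/m²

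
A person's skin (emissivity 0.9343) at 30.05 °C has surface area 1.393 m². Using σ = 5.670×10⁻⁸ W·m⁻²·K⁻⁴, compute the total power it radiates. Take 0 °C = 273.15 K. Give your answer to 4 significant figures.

P ≈ 623.6 W

T = 30.05 °C + 273.15 = 303.20 K.
Area A = 1.393 m².
P = εσAT⁴ = 0.9343 × 5.670×10⁻⁸ × 1.393 × (303.20)⁴ = 623.6 W.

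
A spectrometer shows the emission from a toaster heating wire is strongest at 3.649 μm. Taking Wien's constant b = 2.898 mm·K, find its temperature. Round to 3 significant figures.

Wien's law gives T = b/λ_max = (2.898×10⁻³ m·K)/(3.649×10⁻⁶ m) = 794 K.

T ≈ 794 K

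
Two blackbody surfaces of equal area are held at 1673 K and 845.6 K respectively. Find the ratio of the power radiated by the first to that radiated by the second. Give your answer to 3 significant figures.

P₁/P₂ ≈ 15.3

With equal areas, P₁/P₂ = (T₁/T₂)⁴ = (1673/845.6)⁴ = 15.3.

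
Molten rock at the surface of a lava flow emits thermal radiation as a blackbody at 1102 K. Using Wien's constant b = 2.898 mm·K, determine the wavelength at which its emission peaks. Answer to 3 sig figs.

Wien's displacement law: λ_max = b/T = (2.898×10⁻³ m·K)/(1102 K) = 2.630×10⁻⁶ m.
That is 2.63×10³ nm, in the infrared range.

λ_max ≈ 2.63×10³ nm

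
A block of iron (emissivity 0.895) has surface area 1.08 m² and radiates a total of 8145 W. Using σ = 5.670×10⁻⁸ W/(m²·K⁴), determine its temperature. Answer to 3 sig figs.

T ≈ 621 K

Area A = 1.08 m².
P = εσAT⁴ ⇒ T = (P/(εσA))^(1/4) = (8145/(0.895×5.670×10⁻⁸×1.08))^(1/4) = 621 K.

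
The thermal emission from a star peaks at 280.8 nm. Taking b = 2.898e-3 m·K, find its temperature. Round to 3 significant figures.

T ≈ 1.03×10⁴ K

Wien's law gives T = b/λ_max = (2.898×10⁻³ m·K)/(2.808×10⁻⁷ m) = 1.03×10⁴ K.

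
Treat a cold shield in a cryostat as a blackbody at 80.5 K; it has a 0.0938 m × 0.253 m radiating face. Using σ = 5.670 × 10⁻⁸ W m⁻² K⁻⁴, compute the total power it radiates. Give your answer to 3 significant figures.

Area A = 0.0938 × 0.253 = 0.0237314 m².
P = σAT⁴ = 5.670×10⁻⁸ × 0.0237314 × (80.5)⁴ = 0.0565 W.

P ≈ 0.0565 W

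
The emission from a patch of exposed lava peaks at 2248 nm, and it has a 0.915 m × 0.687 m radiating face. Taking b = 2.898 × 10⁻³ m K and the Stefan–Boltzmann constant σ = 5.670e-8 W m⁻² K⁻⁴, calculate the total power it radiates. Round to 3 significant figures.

Wien's law: T = b/λ_max = 2.898×10⁻³/2.248×10⁻⁶ = 1289.15 K.
Area A = 0.915 × 0.687 = 0.628605 m².
Then P = σAT⁴ = 5.670×10⁻⁸×0.628605×(1289.15)⁴ = 9.84×10⁴ W.

P ≈ 9.84×10⁴ W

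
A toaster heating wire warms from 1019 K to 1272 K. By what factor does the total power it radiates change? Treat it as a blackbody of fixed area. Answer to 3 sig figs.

P₂/P₁ ≈ 2.43

P ∝ T⁴, so P₂/P₁ = (T₂/T₁)⁴ = (1272/1019)⁴ = (1.24828)⁴ = 2.43.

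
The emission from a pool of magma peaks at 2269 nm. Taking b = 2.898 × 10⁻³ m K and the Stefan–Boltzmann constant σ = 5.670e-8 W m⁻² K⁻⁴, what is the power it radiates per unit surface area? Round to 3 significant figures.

Wien's law: T = b/λ_max = 2.898×10⁻³/2.269×10⁻⁶ = 1277.21 K.
Then I = σT⁴ = 5.670×10⁻⁸×(1277.21)⁴ = 1.51×10⁵ W/m².

I ≈ 1.51×10⁵ W/m²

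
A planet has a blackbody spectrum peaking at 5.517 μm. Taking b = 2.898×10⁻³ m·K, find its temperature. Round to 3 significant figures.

T ≈ 525 K

Wien's law gives T = b/λ_max = (2.898×10⁻³ m·K)/(5.517×10⁻⁶ m) = 525 K.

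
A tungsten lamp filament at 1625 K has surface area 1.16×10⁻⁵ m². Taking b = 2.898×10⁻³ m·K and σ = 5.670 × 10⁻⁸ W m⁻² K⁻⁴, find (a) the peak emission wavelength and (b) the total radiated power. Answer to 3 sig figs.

λ_max ≈ 1.78 μm; P ≈ 4.59 W

(a) λ_max = b/T = 2.898×10⁻³/1625 = 1.783×10⁻⁶ m = 1.78 μm.
Area A = 1.16×10⁻⁵ m².
(b) P = σAT⁴ = 5.670×10⁻⁸×1.16×10⁻⁵×(1625)⁴ = 4.59 W.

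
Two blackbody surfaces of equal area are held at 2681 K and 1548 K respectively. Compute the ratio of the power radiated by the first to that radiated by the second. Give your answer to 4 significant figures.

With equal areas, P₁/P₂ = (T₁/T₂)⁴ = (2681/1548)⁴ = 8.997.

P₁/P₂ ≈ 8.997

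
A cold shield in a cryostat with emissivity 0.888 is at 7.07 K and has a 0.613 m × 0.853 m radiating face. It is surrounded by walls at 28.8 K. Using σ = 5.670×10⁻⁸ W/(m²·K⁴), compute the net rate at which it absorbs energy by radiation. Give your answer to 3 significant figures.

Area A = 0.613 × 0.853 = 0.522889 m².
Net radiated power P_net = εσA(T⁴ − T₀⁴) = 0.888×5.670×10⁻⁸×0.522889×(7.07⁴ − 28.8⁴).
T⁴ − T₀⁴ = 2498.49 − 6.87971×10⁵ = -6.85473×10⁵ K⁴, so P_net = -0.0180 W — negative, meaning a net gain of 0.0180 W.

Net gain ≈ 0.0180 W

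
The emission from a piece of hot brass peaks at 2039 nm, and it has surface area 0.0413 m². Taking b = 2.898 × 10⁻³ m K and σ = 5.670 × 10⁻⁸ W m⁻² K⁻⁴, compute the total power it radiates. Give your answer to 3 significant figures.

Wien's law: T = b/λ_max = 2.898×10⁻³/2.039×10⁻⁶ = 1421.28 K.
Area A = 0.0413 m².
Then P = σAT⁴ = 5.670×10⁻⁸×0.0413×(1421.28)⁴ = 9.56×10³ W.

P ≈ 9.56×10³ W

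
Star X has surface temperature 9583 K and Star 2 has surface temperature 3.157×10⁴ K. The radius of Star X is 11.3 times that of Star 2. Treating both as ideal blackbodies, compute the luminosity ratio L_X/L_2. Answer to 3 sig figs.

L_X/L_2 ≈ 1.08

L ∝ R²T⁴, so L_X/L_2 = (R_X/R_2)²(T_X/T_2)⁴ = (11.3)² × (9583/3.157×10⁴)⁴ = 127.69 × 8.49000×10⁻³ = 1.08.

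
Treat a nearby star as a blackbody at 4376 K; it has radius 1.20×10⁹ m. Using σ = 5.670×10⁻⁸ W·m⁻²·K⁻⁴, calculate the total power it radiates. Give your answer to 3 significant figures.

Surface area A = 4πR² = 4π(1.20×10⁹ m)² = 1.80956×10¹⁹ m².
P = σAT⁴ = 5.670×10⁻⁸ × 1.80956×10¹⁹ × (4376)⁴ = 3.76×10²⁶ W.

P ≈ 3.76×10²⁶ W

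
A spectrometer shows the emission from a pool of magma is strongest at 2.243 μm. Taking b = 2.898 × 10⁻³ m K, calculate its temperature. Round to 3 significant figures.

Wien's law gives T = b/λ_max = (2.898×10⁻³ m·K)/(2.243×10⁻⁶ m) = 1.29×10³ K.

T ≈ 1.29×10³ K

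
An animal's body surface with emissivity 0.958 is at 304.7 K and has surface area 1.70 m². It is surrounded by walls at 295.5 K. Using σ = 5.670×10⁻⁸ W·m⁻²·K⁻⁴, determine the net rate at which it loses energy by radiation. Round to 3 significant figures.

Area A = 1.70 m².
Net radiated power P_net = εσA(T⁴ − T₀⁴) = 0.958×5.670×10⁻⁸×1.70×(304.7⁴ − 295.5⁴).
T⁴ − T₀⁴ = 8.61965×10⁹ − 7.62483×10⁹ = 9.94820×10⁸ K⁴, so P_net = 91.9 W.

Net loss ≈ 91.9 W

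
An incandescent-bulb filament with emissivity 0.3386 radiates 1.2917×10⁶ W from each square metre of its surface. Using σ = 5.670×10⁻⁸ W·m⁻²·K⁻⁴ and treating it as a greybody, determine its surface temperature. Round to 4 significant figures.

I = εσT⁴, so T = (I/εσ)^(1/4) = (1.2917×10⁶/(0.3386×5.670×10⁻⁸))^(1/4) = 2864 K.

T ≈ 2864 K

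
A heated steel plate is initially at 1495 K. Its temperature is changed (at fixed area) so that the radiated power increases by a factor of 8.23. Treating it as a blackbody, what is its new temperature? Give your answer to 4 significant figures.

P ∝ T⁴, so T₂/T₁ = (P₂/P₁)^(1/4) = (8.23)^(1/4) = 1.69375.
T₂ = 1495 × 1.69375 = 2532 K.

T₂ ≈ 2532 K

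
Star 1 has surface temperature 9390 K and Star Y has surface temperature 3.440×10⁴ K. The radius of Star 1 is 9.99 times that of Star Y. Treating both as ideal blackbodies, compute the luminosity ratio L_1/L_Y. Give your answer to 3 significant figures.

L ∝ R²T⁴, so L_1/L_Y = (R_1/R_Y)²(T_1/T_Y)⁴ = (9.99)² × (9390/3.440×10⁴)⁴ = 99.8001 × 5.55173×10⁻³ = 0.554.

L_1/L_Y ≈ 0.554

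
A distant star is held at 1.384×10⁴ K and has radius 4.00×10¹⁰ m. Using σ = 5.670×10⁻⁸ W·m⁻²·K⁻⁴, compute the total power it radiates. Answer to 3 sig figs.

P ≈ 4.18×10³¹ W

Surface area A = 4πR² = 4π(4.00×10¹⁰ m)² = 2.01062×10²² m².
P = σAT⁴ = 5.670×10⁻⁸ × 2.01062×10²² × (1.384×10⁴)⁴ = 4.18×10³¹ W.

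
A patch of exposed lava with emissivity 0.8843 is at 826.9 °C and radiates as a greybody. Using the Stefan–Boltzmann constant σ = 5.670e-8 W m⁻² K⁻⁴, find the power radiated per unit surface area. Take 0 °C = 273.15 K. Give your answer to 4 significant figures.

I ≈ 7.342×10⁴ W/m²

T = 826.9 °C + 273.15 = 1100.05 K.
Stefan–Boltzmann: I = εσT⁴ = 0.8843 × 5.670×10⁻⁸ × (1100.05)⁴ = 7.342×10⁴ W/m².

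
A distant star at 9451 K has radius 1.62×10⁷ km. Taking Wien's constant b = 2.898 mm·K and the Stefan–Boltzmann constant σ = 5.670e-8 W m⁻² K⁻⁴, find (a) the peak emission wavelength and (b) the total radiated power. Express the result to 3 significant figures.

(a) λ_max = b/T = 2.898×10⁻³/9451 = 3.066×10⁻⁷ m = 0.307 μm.
Surface area A = 4πR² = 4π(1.62×10¹⁰ m)² = 3.29792×10²¹ m².
(b) P = σAT⁴ = 5.670×10⁻⁸×3.29792×10²¹×(9451)⁴ = 1.49×10³⁰ W.

λ_max ≈ 0.307 μm; P ≈ 1.49×10³⁰ W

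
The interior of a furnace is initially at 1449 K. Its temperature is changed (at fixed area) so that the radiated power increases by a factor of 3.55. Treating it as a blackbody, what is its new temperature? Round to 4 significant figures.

P ∝ T⁴, so T₂/T₁ = (P₂/P₁)^(1/4) = (3.55)^(1/4) = 1.37264.
T₂ = 1449 × 1.37264 = 1989 K.

T₂ ≈ 1989 K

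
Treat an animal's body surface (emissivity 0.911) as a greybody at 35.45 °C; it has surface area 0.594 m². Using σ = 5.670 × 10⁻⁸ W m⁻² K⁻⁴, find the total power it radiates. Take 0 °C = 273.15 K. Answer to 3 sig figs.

P ≈ 278 W

T = 35.45 °C + 273.15 = 308.60 K.
Area A = 0.594 m².
P = εσAT⁴ = 0.911 × 5.670×10⁻⁸ × 0.594 × (308.60)⁴ = 278 W.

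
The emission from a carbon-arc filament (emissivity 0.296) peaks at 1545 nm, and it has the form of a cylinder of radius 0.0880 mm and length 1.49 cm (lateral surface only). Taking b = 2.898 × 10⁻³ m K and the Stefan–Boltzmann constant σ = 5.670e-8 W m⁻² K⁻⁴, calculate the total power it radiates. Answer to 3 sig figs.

P ≈ 1.71 W

Wien's law: T = b/λ_max = 2.898×10⁻³/1.545×10⁻⁶ = 1875.73 K.
Lateral area A = 2πrL = 2π×8.80×10⁻⁵×0.0149 = 8.23851×10⁻⁶ m².
Then P = εσAT⁴ = 0.296×5.670×10⁻⁸×8.23851×10⁻⁶×(1875.73)⁴ = 1.71 W.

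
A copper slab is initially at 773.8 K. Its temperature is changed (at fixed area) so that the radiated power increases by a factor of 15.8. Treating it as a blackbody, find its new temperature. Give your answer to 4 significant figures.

P ∝ T⁴, so T₂/T₁ = (P₂/P₁)^(1/4) = (15.8)^(1/4) = 1.99372.
T₂ = 773.8 × 1.99372 = 1543 K.

T₂ ≈ 1543 K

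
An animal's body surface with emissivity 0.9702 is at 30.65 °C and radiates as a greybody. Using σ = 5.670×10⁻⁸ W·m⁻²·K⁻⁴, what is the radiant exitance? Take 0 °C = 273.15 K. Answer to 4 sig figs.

T = 30.65 °C + 273.15 = 303.80 K.
Stefan–Boltzmann: I = εσT⁴ = 0.9702 × 5.670×10⁻⁸ × (303.80)⁴ = 468.6 W/m².

I ≈ 468.6 W/m²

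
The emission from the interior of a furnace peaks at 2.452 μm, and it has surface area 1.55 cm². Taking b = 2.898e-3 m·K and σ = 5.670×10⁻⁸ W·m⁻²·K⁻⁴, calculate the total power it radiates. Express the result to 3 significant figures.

P ≈ 17.1 W

Wien's law: T = b/λ_max = 2.898×10⁻³/2.452×10⁻⁶ = 1181.89 K.
Area A = 1.55 cm² = 1.55×10⁻⁴ m².
Then P = σAT⁴ = 5.670×10⁻⁸×1.55×10⁻⁴×(1181.89)⁴ = 17.1 W.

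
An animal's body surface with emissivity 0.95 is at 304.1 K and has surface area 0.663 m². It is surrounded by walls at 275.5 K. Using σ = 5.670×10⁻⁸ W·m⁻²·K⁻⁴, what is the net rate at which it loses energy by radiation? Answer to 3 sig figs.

Area A = 0.663 m².
Net radiated power P_net = εσA(T⁴ − T₀⁴) = 0.95×5.670×10⁻⁸×0.663×(304.1⁴ − 275.5⁴).
T⁴ − T₀⁴ = 8.55196×10⁹ − 5.76085×10⁹ = 2.79111×10⁹ K⁴, so P_net = 99.7 W.

Net loss ≈ 99.7 W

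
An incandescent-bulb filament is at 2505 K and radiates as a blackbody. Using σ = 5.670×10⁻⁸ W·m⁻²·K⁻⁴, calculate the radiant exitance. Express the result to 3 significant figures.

Stefan–Boltzmann: I = σT⁴ = 5.670×10⁻⁸ × (2505)⁴ = 2.23×10⁶ W/m².

I ≈ 2.23×10⁶ W/m²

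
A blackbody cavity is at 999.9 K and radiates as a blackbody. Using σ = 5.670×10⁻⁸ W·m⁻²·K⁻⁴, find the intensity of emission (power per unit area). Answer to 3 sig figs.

Stefan–Boltzmann: I = σT⁴ = 5.670×10⁻⁸ × (999.9)⁴ = 5.67×10⁴ W/m².

I ≈ 5.67×10⁴ W/m²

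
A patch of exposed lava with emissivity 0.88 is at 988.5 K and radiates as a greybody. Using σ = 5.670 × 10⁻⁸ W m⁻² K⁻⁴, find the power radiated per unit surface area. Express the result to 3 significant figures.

I ≈ 4.76×10⁴ W/m²

Stefan–Boltzmann: I = εσT⁴ = 0.88 × 5.670×10⁻⁸ × (988.5)⁴ = 4.76×10⁴ W/m².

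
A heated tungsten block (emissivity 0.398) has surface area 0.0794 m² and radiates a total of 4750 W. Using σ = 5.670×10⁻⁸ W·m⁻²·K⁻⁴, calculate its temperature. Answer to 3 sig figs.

Area A = 0.0794 m².
P = εσAT⁴ ⇒ T = (P/(εσA))^(1/4) = (4750/(0.398×5.670×10⁻⁸×0.0794))^(1/4) = 1.28×10³ K.

T ≈ 1.28×10³ K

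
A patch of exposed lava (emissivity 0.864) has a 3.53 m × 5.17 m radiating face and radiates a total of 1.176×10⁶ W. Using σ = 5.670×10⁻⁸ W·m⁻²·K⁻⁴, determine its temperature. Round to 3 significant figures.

T ≈ 1.07×10³ K

Area A = 3.53 × 5.17 = 18.2501 m².
P = εσAT⁴ ⇒ T = (P/(εσA))^(1/4) = (1.176×10⁶/(0.864×5.670×10⁻⁸×18.2501))^(1/4) = 1.07×10³ K.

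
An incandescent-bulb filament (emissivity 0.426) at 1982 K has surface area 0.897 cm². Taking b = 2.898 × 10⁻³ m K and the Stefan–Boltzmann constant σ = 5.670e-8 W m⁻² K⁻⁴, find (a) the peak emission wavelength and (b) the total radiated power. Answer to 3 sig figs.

(a) λ_max = b/T = 2.898×10⁻³/1982 = 1.462×10⁻⁶ m = 1.46×10³ nm.
Area A = 0.897 cm² = 8.97×10⁻⁵ m².
(b) P = εσAT⁴ = 0.426×5.670×10⁻⁸×8.97×10⁻⁵×(1982)⁴ = 33.4 W.

λ_max ≈ 1.46×10³ nm; P ≈ 33.4 W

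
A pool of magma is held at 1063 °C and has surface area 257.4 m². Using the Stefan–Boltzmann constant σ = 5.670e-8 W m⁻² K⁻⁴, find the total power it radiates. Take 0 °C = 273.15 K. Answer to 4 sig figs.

P ≈ 4.652×10⁷ W

T = 1063 °C + 273.15 = 1336.15 K.
Area A = 257.4 m².
P = σAT⁴ = 5.670×10⁻⁸ × 257.4 × (1336.15)⁴ = 4.652×10⁷ W.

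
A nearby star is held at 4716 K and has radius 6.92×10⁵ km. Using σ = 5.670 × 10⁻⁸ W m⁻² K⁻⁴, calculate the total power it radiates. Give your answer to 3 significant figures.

Surface area A = 4πR² = 4π(6.92×10⁸ m)² = 6.01758×10¹⁸ m².
P = σAT⁴ = 5.670×10⁻⁸ × 6.01758×10¹⁸ × (4716)⁴ = 1.69×10²⁶ W.

P ≈ 1.69×10²⁶ W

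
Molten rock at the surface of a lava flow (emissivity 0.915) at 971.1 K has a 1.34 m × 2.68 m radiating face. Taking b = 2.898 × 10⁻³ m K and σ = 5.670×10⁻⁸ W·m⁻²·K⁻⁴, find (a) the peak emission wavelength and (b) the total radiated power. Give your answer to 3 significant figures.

(a) λ_max = b/T = 2.898×10⁻³/971.1 = 2.984×10⁻⁶ m = 2.98 μm.
Area A = 1.34 × 2.68 = 3.5912 m².
(b) P = εσAT⁴ = 0.915×5.670×10⁻⁸×3.5912×(971.1)⁴ = 1.66×10⁵ W.

λ_max ≈ 2.98 μm; P ≈ 1.66×10⁵ W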